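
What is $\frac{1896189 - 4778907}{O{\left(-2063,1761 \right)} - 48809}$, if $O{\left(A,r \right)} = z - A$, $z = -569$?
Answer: $\frac{2882718}{47315} \approx 60.926$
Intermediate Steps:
$O{\left(A,r \right)} = -569 - A$
$\frac{1896189 - 4778907}{O{\left(-2063,1761 \right)} - 48809} = \frac{1896189 - 4778907}{\left(-569 - -2063\right) - 48809} = - \frac{2882718}{\left(-569 + 2063\right) - 48809} = - \frac{2882718}{1494 - 48809} = - \frac{2882718}{-47315} = \left(-2882718\right) \left(- \frac{1}{47315}\right) = \frac{2882718}{47315}$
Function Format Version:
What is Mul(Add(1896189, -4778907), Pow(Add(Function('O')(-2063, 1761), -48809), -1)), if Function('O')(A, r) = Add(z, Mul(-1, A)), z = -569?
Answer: Rational(2882718, 47315) ≈ 60.926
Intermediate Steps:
Function('O')(A, r) = Add(-569, Mul(-1, A))
Mul(Add(1896189, -4778907), Pow(Add(Function('O')(-2063, 1761), -48809), -1)) = Mul(Add(1896189, -4778907), Pow(Add(Add(-569, Mul(-1, -2063)), -48809), -1)) = Mul(-2882718, Pow(Add(Add(-569, 2063), -48809), -1)) = Mul(-2882718, Pow(Add(1494, -48809), -1)) = Mul(-2882718, Pow(-47315, -1)) = Mul(-2882718, Rational(-1, 47315)) = Rational(2882718, 47315)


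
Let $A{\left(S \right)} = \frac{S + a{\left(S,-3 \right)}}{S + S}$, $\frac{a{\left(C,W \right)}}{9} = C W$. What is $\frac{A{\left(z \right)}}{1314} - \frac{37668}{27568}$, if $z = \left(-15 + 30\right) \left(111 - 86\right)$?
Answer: $- \frac{6231767}{4528044} \approx -1.3763$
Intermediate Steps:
$a{\left(C,W \right)} = 9 C W$
$z = 375$ ($z = 15 \cdot 25 = 375$)
$A{\left(S \right)} = -13$ ($A{\left(S \right)} = \frac{S + 9 S \left(-3\right)}{S + S} = \frac{S - 27 S}{2 S} = - 26 S \frac{1}{2 S} = -13$)
$\frac{A{\left(z \right)}}{1314} - \frac{37668}{27568} = - \frac{13}{1314} - \frac{37668}{27568} = \left(-13\right) \frac{1}{1314} - \frac{9417}{6892} = - \frac{13}{1314} - \frac{9417}{6892} = - \frac{6231767}{4528044}$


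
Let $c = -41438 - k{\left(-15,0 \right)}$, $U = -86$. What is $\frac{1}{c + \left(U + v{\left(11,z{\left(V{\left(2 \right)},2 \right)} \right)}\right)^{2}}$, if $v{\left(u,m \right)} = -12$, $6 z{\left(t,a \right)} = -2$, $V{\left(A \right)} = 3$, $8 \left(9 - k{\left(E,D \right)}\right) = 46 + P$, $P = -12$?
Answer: $- \frac{4}{127355} \approx -3.1408 \cdot 10^{-5}$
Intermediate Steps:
$k{\left(E,D \right)} = \frac{19}{4}$ ($k{\left(E,D \right)} = 9 - \frac{46 - 12}{8} = 9 - \frac{17}{4} = \frac{19}{4}$)
$z{\left(t,a \right)} = - \frac{1}{3}$ ($z{\left(t,a \right)} = \frac{1}{6} \left(-2\right) = - \frac{1}{3}$)
$c = - \frac{165771}{4}$ ($c = -41438 - \frac{19}{4} = - \frac{165771}{4} \approx -41443.0$)
$\frac{1}{c + \left(U + v{\left(11,z{\left(V{\left(2 \right)},2 \right)} \right)}\right)^{2}} = \frac{1}{- \frac{165771}{4} + \left(-86 - 12\right)^{2}} = \frac{1}{- \frac{165771}{4} + \left(-98\right)^{2}} = \frac{1}{- \frac{165771}{4} + 9604} = \frac{1}{- \frac{127355}{4}} = - \frac{4}{127355}$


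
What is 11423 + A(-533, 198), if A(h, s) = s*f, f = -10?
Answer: 9443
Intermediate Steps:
A(h, s) = -10*s (A(h, s) = s*(-10) = -10*s)
11423 + A(-533, 198) = 11423 - 10*198 = 11423 - 1980 = 9443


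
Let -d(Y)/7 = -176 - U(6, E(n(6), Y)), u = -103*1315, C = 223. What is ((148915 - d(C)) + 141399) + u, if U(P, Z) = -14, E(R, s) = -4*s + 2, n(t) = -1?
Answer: 153735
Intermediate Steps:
E(R, s) = 2 - 4*s
u = -135445
d(Y) = 1134 (d(Y) = -7*(-176 - 1*(-14)) = -7*(-176 + 14) = -7*(-162) = 1134)
((148915 - d(C)) + 141399) + u = ((148915 - 1*1134) + 141399) - 135445 = ((148915 - 1134) + 141399) - 135445 = (147781 + 141399) - 135445 = 289180 - 135445 = 153735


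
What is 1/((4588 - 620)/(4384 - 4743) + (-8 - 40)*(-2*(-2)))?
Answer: -359/72896 ≈ -0.0049248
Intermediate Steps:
1/((4588 - 620)/(4384 - 4743) + (-8 - 40)*(-2*(-2))) = 1/(3968/(-359) - 48*4) = 1/(3968*(-1/359) - 192) = 1/(-3968/359 - 192) = 1/(-72896/359) = -359/72896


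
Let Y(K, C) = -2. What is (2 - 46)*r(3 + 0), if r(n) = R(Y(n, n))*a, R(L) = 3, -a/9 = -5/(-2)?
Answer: 2970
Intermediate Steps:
a = -45/2 (a = -(-45)/(-2) = -(-45)*(-1)/2 = -9*5/2 = -45/2 ≈ -22.500)
r(n) = -135/2 (r(n) = 3*(-45/2) = -135/2)
(2 - 46)*r(3 + 0) = (2 - 46)*(-135/2) = -44*(-135/2) = 2970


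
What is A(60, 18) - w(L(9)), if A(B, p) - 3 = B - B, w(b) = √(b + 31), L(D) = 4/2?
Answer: 3 - √33 ≈ -2.7446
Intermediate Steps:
L(D) = 2 (L(D) = 4*(½) = 2)
w(b) = √(31 + b)
A(B, p) = 3 (A(B, p) = 3 + (B - B) = 3 + 0 = 3)
A(60, 18) - w(L(9)) = 3 - √(31 + 2) = 3 - √33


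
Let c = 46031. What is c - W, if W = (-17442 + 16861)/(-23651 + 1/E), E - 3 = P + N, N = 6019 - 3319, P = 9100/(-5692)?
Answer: 4184982808686287/90916665771 ≈ 46031.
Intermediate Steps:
P = -2275/1423 (P = 9100*(-1/5692) = -2275/1423 ≈ -1.5987)
N = 2700
E = 3844094/1423 (E = 3 + (-2275/1423 + 2700) = 3 + 3839825/1423 = 3844094/1423 ≈ 2701.4)
W = 2233418614/90916665771 (W = (-17442 + 16861)/(-23651 + 1/(3844094/1423)) = -581/(-23651 + 1423/3844094) = -581/(-90916665771/3844094) = -581*(-3844094/90916665771) = 2233418614/90916665771 ≈ 0.024566)
c - W = 46031 - 1*2233418614/90916665771 = 46031 - 2233418614/90916665771 = 4184982808686287/90916665771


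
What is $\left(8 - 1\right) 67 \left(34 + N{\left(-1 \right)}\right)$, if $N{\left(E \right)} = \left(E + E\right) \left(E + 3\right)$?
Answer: $14070$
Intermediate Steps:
$N{\left(E \right)} = 2 E \left(3 + E\right)$
$\left(8 - 1\right) 67 \left(34 + N{\left(-1 \right)}\right) = \left(8 - 1\right) 67 \left(34 + 2 \left(-1\right) \left(3 - 1\right)\right) = 7 \cdot 67 \left(34 + 2 \left(-1\right) 2\right) = 469 \left(34 - 4\right) = 469 \cdot 30 = 14070$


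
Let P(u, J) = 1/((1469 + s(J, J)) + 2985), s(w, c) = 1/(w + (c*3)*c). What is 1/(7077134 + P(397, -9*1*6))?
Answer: 38723077/274048404830012 ≈ 1.4130e-7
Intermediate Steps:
s(w, c) = 1/(w + 3*c²) (s(w, c) = 1/(w + (3*c)*c) = 1/(w + 3*c²))
P(u, J) = 1/(4454 + 1/(J + 3*J²)) (P(u, J) = 1/((1469 + 1/(J + 3*J²)) + 2985) = 1/(4454 + 1/(J + 3*J²)))
1/(7077134 + P(397, -9*1*6)) = 1/(7077134 + (-9*1*6)*(1 + 3*(-9*1*6))/(1 + 4454*(-9*1*6) + 13362*(-9*1*6)²)) = 1/(7077134 + (-9*6)*(1 + 3*(-9*6))/(1 + 4454*(-9*6) + 13362*(-9*6)²)) = 1/(7077134 - 54*(1 + 3*(-54))/(1 + 4454*(-54) + 13362*(-54)²)) = 1/(7077134 - 54*(1 - 162)/(1 - 240516 + 13362*2916)) = 1/(7077134 - 54*(-161)/(1 - 240516 + 38963592)) = 1/(7077134 - 54*(-161)/38723077) = 1/(7077134 - 54*1/38723077*(-161)) = 1/(7077134 + 8694/38723077) = 1/(274048404830012/38723077) = 38723077/274048404830012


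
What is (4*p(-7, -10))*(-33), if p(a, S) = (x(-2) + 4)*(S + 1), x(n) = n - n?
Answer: 4752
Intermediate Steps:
x(n) = 0
p(a, S) = 4 + 4*S (p(a, S) = (0 + 4)*(S + 1) = 4*(1 + S) = 4 + 4*S)
(4*p(-7, -10))*(-33) = (4*(4 + 4*(-10)))*(-33) = (4*(4 - 40))*(-33) = (4*(-36))*(-33) = -144*(-33) = 4752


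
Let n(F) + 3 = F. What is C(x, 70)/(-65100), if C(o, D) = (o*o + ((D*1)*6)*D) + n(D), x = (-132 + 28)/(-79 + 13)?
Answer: -32092267/70893900 ≈ -0.45268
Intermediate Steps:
n(F) = -3 + F
x = 52/33 (x = -104/(-66) = -104*(-1/66) = 52/33 ≈ 1.5758)
C(o, D) = -3 + D + o² + 6*D² (C(o, D) = (o*o + ((D*1)*6)*D) + (-3 + D) = (o² + (D*6)*D) + (-3 + D) = (o² + (6*D)*D) + (-3 + D) = (o² + 6*D²) + (-3 + D) = -3 + D + o² + 6*D²)
C(x, 70)/(-65100) = (-3 + 70 + (52/33)² + 6*70²)/(-65100) = (-3 + 70 + 2704/1089 + 6*4900)*(-1/65100) = (-3 + 70 + 2704/1089 + 29400)*(-1/65100) = (32092267/1089)*(-1/65100) = -32092267/70893900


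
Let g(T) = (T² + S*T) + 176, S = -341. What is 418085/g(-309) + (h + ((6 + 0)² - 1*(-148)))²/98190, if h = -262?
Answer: 2348600463/1096596830 ≈ 2.1417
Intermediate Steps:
g(T) = 176 + T² - 341*T (g(T) = (T² - 341*T) + 176 = 176 + T² - 341*T)
418085/g(-309) + (h + ((6 + 0)² - 1*(-148)))²/98190 = 418085/(176 + (-309)² - 341*(-309)) + (-262 + ((6 + 0)² - 1*(-148)))²/98190 = 418085/(176 + 95481 + 105369) + (-262 + (6² + 148))²*(1/98190) = 418085/201026 + (-262 + (36 + 148))²*(1/98190) = 418085*(1/201026) + (-262 + 184)²*(1/98190) = 418085/201026 + (-78)²*(1/98190) = 418085/201026 + 6084*(1/98190) = 418085/201026 + 338/5455 = 2348600463/1096596830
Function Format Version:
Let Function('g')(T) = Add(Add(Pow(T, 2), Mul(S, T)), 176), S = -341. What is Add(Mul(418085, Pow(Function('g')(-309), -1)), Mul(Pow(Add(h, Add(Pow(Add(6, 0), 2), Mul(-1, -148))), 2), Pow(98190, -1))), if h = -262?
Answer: Rational(2348600463, 1096596830) ≈ 2.1417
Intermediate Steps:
Function('g')(T) = Add(176, Pow(T, 2), Mul(-341, T)) (Function('g')(T) = Add(Add(Pow(T, 2), Mul(-341, T)), 176) = Add(176, Pow(T, 2), Mul(-341, T)))
Add(Mul(418085, Pow(Function('g')(-309), -1)), Mul(Pow(Add(h, Add(Pow(Add(6, 0), 2), Mul(-1, -148))), 2), Pow(98190, -1))) = Add(Mul(418085, Pow(Add(176, Pow(-309, 2), Mul(-341, -309)), -1)), Mul(Pow(Add(-262, Add(Pow(Add(6, 0), 2), Mul(-1, -148))), 2), Pow(98190, -1))) = Add(Mul(418085, Pow(Add(176, 95481, 105369), -1)), Mul(Pow(Add(-262, Add(Pow(6, 2), 148)), 2), Rational(1, 98190))) = Add(Mul(418085, Pow(201026, -1)), Mul(Pow(Add(-262, Add(36, 148)), 2), Rational(1, 98190))) = Add(Mul(418085, Rational(1, 201026)), Mul(Pow(Add(-262, 184), 2), Rational(1, 98190))) = Add(Rational(418085, 201026), Mul(Pow(-78, 2), Rational(1, 98190))) = Add(Rational(418085, 201026), Mul(6084, Rational(1, 98190))) = Add(Rational(418085, 201026), Rational(338, 5455)) = Rational(2348600463, 1096596830)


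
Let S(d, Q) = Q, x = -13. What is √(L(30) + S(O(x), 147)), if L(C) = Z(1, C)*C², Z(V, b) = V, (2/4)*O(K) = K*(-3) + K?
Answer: √1047 ≈ 32.357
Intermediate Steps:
O(K) = -4*K (O(K) = 2*(K*(-3) + K) = 2*(-3*K + K) = 2*(-2*K) = -4*K)
L(C) = C² (L(C) = 1*C² = C²)
√(L(30) + S(O(x), 147)) = √(30² + 147) = √(900 + 147) = √1047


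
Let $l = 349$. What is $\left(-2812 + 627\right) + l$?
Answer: $-1836$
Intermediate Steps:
$\left(-2812 + 627\right) + l = \left(-2812 + 627\right) + 349 = -2185 + 349 = -1836$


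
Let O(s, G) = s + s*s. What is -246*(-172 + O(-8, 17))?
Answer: 28536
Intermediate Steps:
O(s, G) = s + s²
-246*(-172 + O(-8, 17)) = -246*(-172 - 8*(1 - 8)) = -246*(-172 - 8*(-7)) = -246*(-172 + 56) = -246*(-116) = 28536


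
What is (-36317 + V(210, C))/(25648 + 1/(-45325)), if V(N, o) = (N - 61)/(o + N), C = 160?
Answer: -1097366515/774997066 ≈ -1.4160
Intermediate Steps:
V(N, o) = (-61 + N)/(N + o)
(-36317 + V(210, C))/(25648 + 1/(-45325)) = (-36317 + (-61 + 210)/(210 + 160))/(25648 + 1/(-45325)) = (-36317 + 149/370)/(25648 - 1/45325) = (-36317 + (1/370)*149)/(1162495599/45325) = (-36317 + 149/370)*(45325/1162495599) = -13437141/370*45325/1162495599 = -1097366515/774997066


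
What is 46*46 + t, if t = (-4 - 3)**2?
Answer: 2165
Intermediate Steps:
t = 49 (t = (-7)**2 = 49)
46*46 + t = 46*46 + 49 = 2116 + 49 = 2165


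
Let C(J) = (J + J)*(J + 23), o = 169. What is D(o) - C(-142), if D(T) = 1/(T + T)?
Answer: -11423047/338 ≈ -33796.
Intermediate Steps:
C(J) = 2*J*(23 + J) (C(J) = (2*J)*(23 + J) = 2*J*(23 + J))
D(T) = 1/(2*T)
D(o) - C(-142) = (½)/169 - 2*(-142)*(23 - 142) = (½)*(1/169) - 2*(-142)*(-119) = 1/338 - 1*33796 = 1/338 - 33796 = -11423047/338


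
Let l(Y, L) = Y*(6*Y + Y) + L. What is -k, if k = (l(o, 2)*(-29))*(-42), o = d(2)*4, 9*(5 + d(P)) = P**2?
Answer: -76504204/27 ≈ -2.8335e+6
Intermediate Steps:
d(P) = -5 + P**2/9
o = -164/9 (o = (-5 + (1/9)*2**2)*4 = (-5 + (1/9)*4)*4 = (-5 + 4/9)*4 = -41/9*4 = -164/9 ≈ -18.222)
l(Y, L) = L + 7*Y**2 (l(Y, L) = Y*(7*Y) + L = 7*Y**2 + L = L + 7*Y**2)
k = 76504204/27 (k = ((2 + 7*(-164/9)**2)*(-29))*(-42) = ((2 + 7*(26896/81))*(-29))*(-42) = ((2 + 188272/81)*(-29))*(-42) = ((188434/81)*(-29))*(-42) = -5464586/81*(-42) = 76504204/27 ≈ 2.8335e+6)
-k = -1*76504204/27 = -76504204/27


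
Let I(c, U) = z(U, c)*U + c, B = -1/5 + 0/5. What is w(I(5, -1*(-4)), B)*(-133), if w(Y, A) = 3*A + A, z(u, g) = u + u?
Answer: 532/5 ≈ 106.40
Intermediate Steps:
z(u, g) = 2*u
B = -1/5 (B = -1*1/5 + 0*(1/5) = -1/5 + 0 = -1/5 ≈ -0.20000)
I(c, U) = c + 2*U**2 (I(c, U) = (2*U)*U + c = 2*U**2 + c = c + 2*U**2)
w(Y, A) = 4*A
w(I(5, -1*(-4)), B)*(-133) = (4*(-1/5))*(-133) = -4/5*(-133) = 532/5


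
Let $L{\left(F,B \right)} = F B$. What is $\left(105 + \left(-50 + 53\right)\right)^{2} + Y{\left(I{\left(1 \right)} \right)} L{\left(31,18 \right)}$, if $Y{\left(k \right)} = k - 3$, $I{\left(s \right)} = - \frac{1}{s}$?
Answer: $9432$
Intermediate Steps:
$L{\left(F,B \right)} = B F$
$Y{\left(k \right)} = -3 + k$
$\left(105 + \left(-50 + 53\right)\right)^{2} + Y{\left(I{\left(1 \right)} \right)} L{\left(31,18 \right)} = \left(105 + \left(-50 + 53\right)\right)^{2} + \left(-3 - 1^{-1}\right) 18 \cdot 31 = \left(105 + 3\right)^{2} + \left(-3 - 1\right) 558 = 108^{2} + \left(-3 - 1\right) 558 = 11664 - 2232 = 9432$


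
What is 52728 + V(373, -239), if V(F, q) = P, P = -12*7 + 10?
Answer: 52654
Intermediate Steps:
P = -74 (P = -84 + 10 = -74)
V(F, q) = -74
52728 + V(373, -239) = 52728 - 74 = 52654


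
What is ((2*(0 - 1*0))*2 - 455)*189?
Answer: -85995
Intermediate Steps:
((2*(0 - 1*0))*2 - 455)*189 = ((2*(0 + 0))*2 - 455)*189 = ((2*0)*2 - 455)*189 = (0*2 - 455)*189 = (0 - 455)*189 = -455*189 = -85995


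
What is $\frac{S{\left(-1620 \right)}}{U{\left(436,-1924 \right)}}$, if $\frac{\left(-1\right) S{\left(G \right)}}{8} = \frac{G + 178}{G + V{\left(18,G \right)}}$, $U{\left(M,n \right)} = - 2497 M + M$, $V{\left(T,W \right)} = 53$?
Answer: $\frac{721}{106581072} \approx 6.7648 \cdot 10^{-6}$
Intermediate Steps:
$U{\left(M,n \right)} = - 2496 M$
$S{\left(G \right)} = - \frac{8 \left(178 + G\right)}{53 + G}$ ($S{\left(G \right)} = - 8 \frac{G + 178}{G + 53} = - 8 \frac{178 + G}{53 + G} = - \frac{8 \left(178 + G\right)}{53 + G}$)
$\frac{S{\left(-1620 \right)}}{U{\left(436,-1924 \right)}} = \frac{8 \frac{1}{53 - 1620} \left(-178 - -1620\right)}{\left(-2496\right) 436} = \frac{8 \frac{1}{-1567} \left(-178 + 1620\right)}{-1088256} = 8 \left(- \frac{1}{1567}\right) 1442 \left(- \frac{1}{1088256}\right) = \left(- \frac{11536}{1567}\right) \left(- \frac{1}{1088256}\right) = \frac{721}{106581072}$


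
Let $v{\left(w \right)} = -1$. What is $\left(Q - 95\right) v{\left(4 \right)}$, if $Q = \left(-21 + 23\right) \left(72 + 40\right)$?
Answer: $-129$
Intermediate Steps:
$Q = 224$ ($Q = 2 \cdot 112 = 224$)
$\left(Q - 95\right) v{\left(4 \right)} = \left(224 - 95\right) \left(-1\right) = 129 \left(-1\right) = -129$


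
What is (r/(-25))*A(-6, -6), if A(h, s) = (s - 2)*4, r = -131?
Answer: -4192/25 ≈ -167.68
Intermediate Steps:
A(h, s) = -8 + 4*s (A(h, s) = (-2 + s)*4 = -8 + 4*s)
(r/(-25))*A(-6, -6) = (-131/(-25))*(-8 + 4*(-6)) = (-131*(-1/25))*(-8 - 24) = (131/25)*(-32) = -4192/25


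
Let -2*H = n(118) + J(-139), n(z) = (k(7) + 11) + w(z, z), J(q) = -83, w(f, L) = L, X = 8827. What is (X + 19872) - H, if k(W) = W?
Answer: 57451/2 ≈ 28726.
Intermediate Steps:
n(z) = 18 + z (n(z) = (7 + 11) + z = 18 + z)
H = -53/2 (H = -((18 + 118) - 83)/2 = -(136 - 83)/2 = -½*53 = -53/2 ≈ -26.500)
(X + 19872) - H = (8827 + 19872) - 1*(-53/2) = 28699 + 53/2 = 57451/2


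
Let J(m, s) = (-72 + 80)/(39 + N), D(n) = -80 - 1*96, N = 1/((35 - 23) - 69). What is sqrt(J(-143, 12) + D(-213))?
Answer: 2*I*sqrt(54246797)/1111 ≈ 13.259*I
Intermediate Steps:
N = -1/57 (N = 1/(12 - 69) = 1/(-57) = -1/57 ≈ -0.017544)
D(n) = -176 (D(n) = -80 - 96 = -176)
J(m, s) = 228/1111 (J(m, s) = (-72 + 80)/(39 - 1/57) = 8/(2222/57) = 8*(57/2222) = 228/1111)
sqrt(J(-143, 12) + D(-213)) = sqrt(228/1111 - 176) = sqrt(-195308/1111) = 2*I*sqrt(54246797)/1111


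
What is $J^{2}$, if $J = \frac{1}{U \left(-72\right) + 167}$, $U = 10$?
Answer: $\frac{1}{305809} \approx 3.27 \cdot 10^{-6}$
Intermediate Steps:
$J = - \frac{1}{553}$ ($J = \frac{1}{10 \left(-72\right) + 167} = \frac{1}{-720 + 167} = \frac{1}{-553} = - \frac{1}{553} \approx -0.0018083$)
$J^{2} = \left(- \frac{1}{553}\right)^{2} = \frac{1}{305809}$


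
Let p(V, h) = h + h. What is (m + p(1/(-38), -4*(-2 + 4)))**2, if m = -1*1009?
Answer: 1050625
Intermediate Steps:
p(V, h) = 2*h
m = -1009
(m + p(1/(-38), -4*(-2 + 4)))**2 = (-1009 + 2*(-4*(-2 + 4)))**2 = (-1009 + 2*(-4*2))**2 = (-1009 + 2*(-8))**2 = (-1009 - 16)**2 = (-1025)**2 = 1050625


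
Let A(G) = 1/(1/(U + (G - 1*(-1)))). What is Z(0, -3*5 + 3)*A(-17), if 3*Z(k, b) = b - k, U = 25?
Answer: -36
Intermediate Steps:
Z(k, b) = -k/3 + b/3 (Z(k, b) = (b - k)/3 = -k/3 + b/3)
A(G) = 26 + G (A(G) = 1/(1/(25 + (G - 1*(-1)))) = 1/(1/(25 + (G + 1))) = 1/(1/(25 + (1 + G))) = 1/(1/(26 + G)) = 26 + G)
Z(0, -3*5 + 3)*A(-17) = (-⅓*0 + (-3*5 + 3)/3)*(26 - 17) = (0 + (-15 + 3)/3)*9 = (0 + (⅓)*(-12))*9 = (0 - 4)*9 = -4*9 = -36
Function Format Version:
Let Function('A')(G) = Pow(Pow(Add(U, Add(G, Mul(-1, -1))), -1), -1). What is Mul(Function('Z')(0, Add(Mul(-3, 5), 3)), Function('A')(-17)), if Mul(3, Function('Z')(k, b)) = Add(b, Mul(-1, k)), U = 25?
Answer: -36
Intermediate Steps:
Function('Z')(k, b) = Add(Mul(Rational(-1, 3), k), Mul(Rational(1, 3), b)) (Function('Z')(k, b) = Mul(Rational(1, 3), Add(b, Mul(-1, k))) = Add(Mul(Rational(-1, 3), k), Mul(Rational(1, 3), b)))
Function('A')(G) = Add(26, G) (Function('A')(G) = Pow(Pow(Add(25, Add(G, Mul(-1, -1))), -1), -1) = Pow(Pow(Add(25, Add(G, 1)), -1), -1) = Pow(Pow(Add(25, Add(1, G)), -1), -1) = Pow(Pow(Add(26, G), -1), -1) = Add(26, G))
Mul(Function('Z')(0, Add(Mul(-3, 5), 3)), Function('A')(-17)) = Mul(Add(Mul(Rational(-1, 3), 0), Mul(Rational(1, 3), Add(Mul(-3, 5), 3))), Add(26, -17)) = Mul(Add(0, Mul(Rational(1, 3), Add(-15, 3))), 9) = Mul(Add(0, Mul(Rational(1, 3), -12)), 9) = Mul(Add(0, -4), 9) = Mul(-4, 9) = -36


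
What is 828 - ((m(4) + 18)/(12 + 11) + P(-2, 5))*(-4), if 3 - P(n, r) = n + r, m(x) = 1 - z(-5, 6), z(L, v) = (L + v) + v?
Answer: 19092/23 ≈ 830.09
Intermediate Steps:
z(L, v) = L + 2*v
m(x) = -6 (m(x) = 1 - (-5 + 2*6) = 1 - (-5 + 12) = 1 - 1*7 = 1 - 7 = -6)
P(n, r) = 3 - n - r (P(n, r) = 3 - (n + r) = 3 + (-n - r) = 3 - n - r)
828 - ((m(4) + 18)/(12 + 11) + P(-2, 5))*(-4) = 828 - ((-6 + 18)/(12 + 11) + (3 - 1*(-2) - 1*5))*(-4) = 828 - (12/23 + (3 + 2 - 5))*(-4) = 828 - (12*(1/23) + 0)*(-4) = 828 - (12/23 + 0)*(-4) = 828 - 12*(-4)/23 = 828 - 1*(-48/23) = 828 + 48/23 = 19092/23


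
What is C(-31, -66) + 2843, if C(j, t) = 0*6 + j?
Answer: 2812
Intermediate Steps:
C(j, t) = j (C(j, t) = 0 + j = j)
C(-31, -66) + 2843 = -31 + 2843 = 2812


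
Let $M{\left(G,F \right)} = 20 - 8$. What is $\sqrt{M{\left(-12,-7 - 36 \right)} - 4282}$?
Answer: $i \sqrt{4270} \approx 65.345 i$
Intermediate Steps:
$M{\left(G,F \right)} = 12$
$\sqrt{M{\left(-12,-7 - 36 \right)} - 4282} = \sqrt{12 - 4282} = \sqrt{-4270} = i \sqrt{4270}$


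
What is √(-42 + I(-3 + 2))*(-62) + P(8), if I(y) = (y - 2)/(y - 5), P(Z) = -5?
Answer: -5 - 31*I*√166 ≈ -5.0 - 399.41*I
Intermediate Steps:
I(y) = (-2 + y)/(-5 + y)
√(-42 + I(-3 + 2))*(-62) + P(8) = √(-42 + (-2 + (-3 + 2))/(-5 + (-3 + 2)))*(-62) - 5 = √(-42 + (-2 - 1)/(-5 - 1))*(-62) - 5 = √(-42 - 3/(-6))*(-62) - 5 = √(-42 - ⅙*(-3))*(-62) - 5 = √(-42 + ½)*(-62) - 5 = √(-83/2)*(-62) - 5 = (I*√166/2)*(-62) - 5 = -31*I*√166 - 5 = -5 - 31*I*√166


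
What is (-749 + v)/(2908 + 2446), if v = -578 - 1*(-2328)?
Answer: 1001/5354 ≈ 0.18696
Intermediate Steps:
v = 1750 (v = -578 + 2328 = 1750)
(-749 + v)/(2908 + 2446) = (-749 + 1750)/(2908 + 2446) = 1001/5354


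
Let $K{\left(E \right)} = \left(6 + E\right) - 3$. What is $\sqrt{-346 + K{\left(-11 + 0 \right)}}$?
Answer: $i \sqrt{354} \approx 18.815 i$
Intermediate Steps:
$K{\left(E \right)} = 3 + E$
$\sqrt{-346 + K{\left(-11 + 0 \right)}} = \sqrt{-346 + \left(3 + \left(-11 + 0\right)\right)} = \sqrt{-346 + \left(3 - 11\right)} = \sqrt{-346 - 8} = \sqrt{-354} = i \sqrt{354}$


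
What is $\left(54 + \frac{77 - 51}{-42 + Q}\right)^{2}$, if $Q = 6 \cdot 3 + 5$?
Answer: $\frac{1000000}{361} \approx 2770.1$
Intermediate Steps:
$Q = 23$ ($Q = 18 + 5 = 23$)
$\left(54 + \frac{77 - 51}{-42 + Q}\right)^{2} = \left(54 + \frac{77 - 51}{-42 + 23}\right)^{2} = \left(54 + \frac{26}{-19}\right)^{2} = \left(54 + 26 \left(- \frac{1}{19}\right)\right)^{2} = \left(54 - \frac{26}{19}\right)^{2} = \left(\frac{1000}{19}\right)^{2} = \frac{1000000}{361}$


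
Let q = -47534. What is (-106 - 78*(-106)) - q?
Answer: 55696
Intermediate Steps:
(-106 - 78*(-106)) - q = (-106 - 78*(-106)) - 1*(-47534) = (-106 + 8268) + 47534 = 8162 + 47534 = 55696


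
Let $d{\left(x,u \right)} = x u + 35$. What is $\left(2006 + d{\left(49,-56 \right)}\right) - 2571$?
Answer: $-3274$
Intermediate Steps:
$d{\left(x,u \right)} = 35 + u x$ ($d{\left(x,u \right)} = u x + 35 = 35 + u x$)
$\left(2006 + d{\left(49,-56 \right)}\right) - 2571 = \left(2006 + \left(35 - 2744\right)\right) - 2571 = \left(2006 - 2709\right) - 2571 = -703 - 2571 = -3274$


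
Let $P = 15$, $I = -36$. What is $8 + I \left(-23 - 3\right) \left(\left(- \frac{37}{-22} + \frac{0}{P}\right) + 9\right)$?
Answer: $\frac{110068}{11} \approx 10006.0$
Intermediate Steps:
$8 + I \left(-23 - 3\right) \left(\left(- \frac{37}{-22} + \frac{0}{P}\right) + 9\right) = 8 - 36 \left(-23 - 3\right) \left(\left(- \frac{37}{-22} + \frac{0}{15}\right) + 9\right) = 8 - 36 \left(- 26 \left(\left(\left(-37\right) \left(- \frac{1}{22}\right) + 0 \cdot \frac{1}{15}\right) + 9\right)\right) = 8 - 36 \left(- 26 \left(\left(\frac{37}{22} + 0\right) + 9\right)\right) = 8 - 36 \left(- 26 \left(\frac{37}{22} + 9\right)\right) = 8 - 36 \left(\left(-26\right) \frac{235}{22}\right) = 8 - - \frac{109980}{11} = 8 + \frac{109980}{11} = \frac{110068}{11}$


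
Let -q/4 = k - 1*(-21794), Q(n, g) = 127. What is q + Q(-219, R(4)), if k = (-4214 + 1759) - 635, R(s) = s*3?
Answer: -74689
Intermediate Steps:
R(s) = 3*s
k = -3090 (k = -2455 - 635 = -3090)
q = -74816 (q = -4*(-3090 - 1*(-21794)) = -4*(-3090 + 21794) = -4*18704 = -74816)
q + Q(-219, R(4)) = -74816 + 127 = -74689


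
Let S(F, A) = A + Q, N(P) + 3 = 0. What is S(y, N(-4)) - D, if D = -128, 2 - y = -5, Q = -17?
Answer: 108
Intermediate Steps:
y = 7 (y = 2 - 1*(-5) = 2 + 5 = 7)
N(P) = -3 (N(P) = -3 + 0 = -3)
S(F, A) = -17 + A (S(F, A) = A - 17 = -17 + A)
S(y, N(-4)) - D = (-17 - 3) - 1*(-128) = -20 + 128 = 108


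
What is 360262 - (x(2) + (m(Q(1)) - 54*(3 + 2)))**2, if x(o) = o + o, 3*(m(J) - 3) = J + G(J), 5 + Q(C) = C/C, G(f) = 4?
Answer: 291093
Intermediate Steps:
Q(C) = -4 (Q(C) = -5 + C/C = -5 + 1 = -4)
m(J) = 13/3 + J/3 (m(J) = 3 + (J + 4)/3 = 3 + (4 + J)/3 = 3 + (4/3 + J/3) = 13/3 + J/3)
x(o) = 2*o
360262 - (x(2) + (m(Q(1)) - 54*(3 + 2)))**2 = 360262 - (2*2 + ((13/3 + (1/3)*(-4)) - 54*(3 + 2)))**2 = 360262 - (4 + ((13/3 - 4/3) - 54*5))**2 = 360262 - (4 + (3 - 9*30))**2 = 360262 - (4 + (3 - 270))**2 = 360262 - (4 - 267)**2 = 360262 - 1*(-263)**2 = 360262 - 1*69169 = 360262 - 69169 = 291093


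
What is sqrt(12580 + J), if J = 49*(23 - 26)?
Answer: sqrt(12433) ≈ 111.50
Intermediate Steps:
J = -147 (J = 49*(-3) = -147)
sqrt(12580 + J) = sqrt(12580 - 147) = sqrt(12433)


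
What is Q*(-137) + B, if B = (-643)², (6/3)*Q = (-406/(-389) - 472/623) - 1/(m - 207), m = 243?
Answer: 7213956251795/17448984 ≈ 4.1343e+5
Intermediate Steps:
Q = 2253533/17448984 (Q = ((-406/(-389) - 472/623) - 1/(243 - 207))/2 = ((-406*(-1/389) - 472*1/623) - 1/36)/2 = ((406/389 - 472/623) - 1*1/36)/2 = (69330/242347 - 1/36)/2 = (½)*(2253533/8724492) = 2253533/17448984 ≈ 0.12915)
B = 413449
Q*(-137) + B = (2253533/17448984)*(-137) + 413449 = -308734021/17448984 + 413449 = 7213956251795/17448984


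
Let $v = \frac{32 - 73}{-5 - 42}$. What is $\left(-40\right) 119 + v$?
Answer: $- \frac{223679}{47} \approx -4759.1$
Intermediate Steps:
$v = \frac{41}{47}$ ($v = - \frac{41}{-47} = \left(-41\right) \left(- \frac{1}{47}\right) = \frac{41}{47} \approx 0.87234$)
$\left(-40\right) 119 + v = \left(-40\right) 119 + \frac{41}{47} = -4760 + \frac{41}{47} = - \frac{223679}{47}$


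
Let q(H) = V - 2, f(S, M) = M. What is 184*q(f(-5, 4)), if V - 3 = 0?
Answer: 184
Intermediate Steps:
V = 3 (V = 3 + 0 = 3)
q(H) = 1 (q(H) = 3 - 2 = 1)
184*q(f(-5, 4)) = 184*1 = 184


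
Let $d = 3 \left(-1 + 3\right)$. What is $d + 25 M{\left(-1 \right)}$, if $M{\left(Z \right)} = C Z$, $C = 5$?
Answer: $-119$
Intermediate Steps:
$d = 6$ ($d = 3 \cdot 2 = 6$)
$M{\left(Z \right)} = 5 Z$
$d + 25 M{\left(-1 \right)} = 6 + 25 \cdot 5 \left(-1\right) = 6 + 25 \left(-5\right) = 6 - 125 = -119$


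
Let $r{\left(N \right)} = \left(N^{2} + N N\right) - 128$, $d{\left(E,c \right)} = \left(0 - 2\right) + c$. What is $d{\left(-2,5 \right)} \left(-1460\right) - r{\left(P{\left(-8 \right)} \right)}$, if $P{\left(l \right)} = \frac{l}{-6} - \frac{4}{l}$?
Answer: $- \frac{76657}{18} \approx -4258.7$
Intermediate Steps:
$d{\left(E,c \right)} = -2 + c$
$P{\left(l \right)} = - \frac{4}{l} - \frac{l}{6}$ ($P{\left(l \right)} = l \left(- \frac{1}{6}\right) - \frac{4}{l} = - \frac{l}{6} - \frac{4}{l} = - \frac{4}{l} - \frac{l}{6}$)
$r{\left(N \right)} = -128 + 2 N^{2}$ ($r{\left(N \right)} = \left(N^{2} + N^{2}\right) - 128 = 2 N^{2} - 128 = -128 + 2 N^{2}$)
$d{\left(-2,5 \right)} \left(-1460\right) - r{\left(P{\left(-8 \right)} \right)} = \left(-2 + 5\right) \left(-1460\right) - \left(-128 + 2 \left(- \frac{4}{-8} - - \frac{4}{3}\right)^{2}\right) = 3 \left(-1460\right) - \left(-128 + 2 \left(\left(-4\right) \left(- \frac{1}{8}\right) + \frac{4}{3}\right)^{2}\right) = -4380 - \left(-128 + 2 \left(\frac{1}{2} + \frac{4}{3}\right)^{2}\right) = -4380 - \left(-128 + 2 \left(\frac{11}{6}\right)^{2}\right) = -4380 - \left(-128 + 2 \cdot \frac{121}{36}\right) = -4380 - \left(-128 + \frac{121}{18}\right) = -4380 - - \frac{2183}{18} = -4380 + \frac{2183}{18} = - \frac{76657}{18}$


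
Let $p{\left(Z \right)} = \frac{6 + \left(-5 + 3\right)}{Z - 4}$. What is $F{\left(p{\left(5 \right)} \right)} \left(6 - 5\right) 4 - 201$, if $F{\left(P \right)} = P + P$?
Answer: $-169$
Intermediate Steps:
$p{\left(Z \right)} = \frac{4}{-4 + Z}$ ($p{\left(Z \right)} = \frac{6 - 2}{-4 + Z} = \frac{4}{-4 + Z}$)
$F{\left(P \right)} = 2 P$
$F{\left(p{\left(5 \right)} \right)} \left(6 - 5\right) 4 - 201 = 2 \frac{4}{-4 + 5} \left(6 - 5\right) 4 - 201 = 2 \cdot \frac{4}{1} \cdot 1 \cdot 4 - 201 = 2 \cdot 4 \cdot 1 \cdot 4 - 201 = 2 \cdot 4 \cdot 4 - 201 = 8 \cdot 4 - 201 = 32 - 201 = -169$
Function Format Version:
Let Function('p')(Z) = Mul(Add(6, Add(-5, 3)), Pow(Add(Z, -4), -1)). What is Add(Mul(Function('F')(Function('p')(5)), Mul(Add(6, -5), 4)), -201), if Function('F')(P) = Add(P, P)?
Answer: -169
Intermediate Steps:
Function('p')(Z) = Mul(4, Pow(Add(-4, Z), -1)) (Function('p')(Z) = Mul(Add(6, -2), Pow(Add(-4, Z), -1)) = Mul(4, Pow(Add(-4, Z), -1)))
Function('F')(P) = Mul(2, P)
Add(Mul(Function('F')(Function('p')(5)), Mul(Add(6, -5), 4)), -201) = Add(Mul(Mul(2, Mul(4, Pow(Add(-4, 5), -1))), Mul(Add(6, -5), 4)), -201) = Add(Mul(Mul(2, Mul(4, Pow(1, -1))), Mul(1, 4)), -201) = Add(Mul(Mul(2, Mul(4, 1)), 4), -201) = Add(Mul(Mul(2, 4), 4), -201) = Add(Mul(8, 4), -201) = Add(32, -201) = -169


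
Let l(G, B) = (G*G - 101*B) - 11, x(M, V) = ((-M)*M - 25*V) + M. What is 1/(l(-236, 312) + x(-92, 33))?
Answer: 1/14792 ≈ 6.7604e-5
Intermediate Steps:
x(M, V) = M - M² - 25*V (x(M, V) = (-M² - 25*V) + M = M - M² - 25*V)
l(G, B) = -11 + G² - 101*B (l(G, B) = (G² - 101*B) - 11 = -11 + G² - 101*B)
1/(l(-236, 312) + x(-92, 33)) = 1/((-11 + (-236)² - 101*312) + (-92 - 1*(-92)² - 25*33)) = 1/((-11 + 55696 - 31512) + (-92 - 1*8464 - 825)) = 1/(24173 + (-92 - 8464 - 825)) = 1/(24173 - 9381) = 1/14792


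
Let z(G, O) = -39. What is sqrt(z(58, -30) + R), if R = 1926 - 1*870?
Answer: 3*sqrt(113) ≈ 31.890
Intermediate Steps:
R = 1056 (R = 1926 - 870 = 1056)
sqrt(z(58, -30) + R) = sqrt(-39 + 1056) = sqrt(1017) = 3*sqrt(113)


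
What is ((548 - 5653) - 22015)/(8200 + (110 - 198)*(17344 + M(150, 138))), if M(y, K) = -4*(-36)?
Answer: 1130/63781 ≈ 0.017717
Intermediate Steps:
M(y, K) = 144
((548 - 5653) - 22015)/(8200 + (110 - 198)*(17344 + M(150, 138))) = ((548 - 5653) - 22015)/(8200 + (110 - 198)*(17344 + 144)) = (-5105 - 22015)/(8200 - 88*17488) = -27120/(8200 - 1538944) = -27120/(-1530744) = -27120*(-1/1530744) = 1130/63781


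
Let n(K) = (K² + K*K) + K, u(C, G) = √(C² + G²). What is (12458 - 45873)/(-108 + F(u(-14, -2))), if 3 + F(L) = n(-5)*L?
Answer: -1236355/130893 - 1670750*√2/43631 ≈ -63.600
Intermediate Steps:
n(K) = K + 2*K² (n(K) = (K² + K²) + K = 2*K² + K = K + 2*K²)
F(L) = -3 + 45*L (F(L) = -3 + (-5*(1 + 2*(-5)))*L = -3 + (-5*(1 - 10))*L = -3 + (-5*(-9))*L = -3 + 45*L)
(12458 - 45873)/(-108 + F(u(-14, -2))) = (12458 - 45873)/(-108 + (-3 + 45*√((-14)² + (-2)²))) = -33415/(-108 + (-3 + 45*√(196 + 4))) = -33415/(-108 + (-3 + 45*√200)) = -33415/(-108 + (-3 + 45*(10*√2))) = -33415/(-108 + (-3 + 450*√2)) = -33415/(-111 + 450*√2)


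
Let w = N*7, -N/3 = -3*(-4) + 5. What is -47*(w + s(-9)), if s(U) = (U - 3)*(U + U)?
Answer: 6627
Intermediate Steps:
N = -51 (N = -3*(-3*(-4) + 5) = -3*(12 + 5) = -3*17 = -51)
s(U) = 2*U*(-3 + U) (s(U) = (-3 + U)*(2*U) = 2*U*(-3 + U))
w = -357 (w = -51*7 = -357)
-47*(w + s(-9)) = -47*(-357 + 2*(-9)*(-3 - 9)) = -47*(-357 + 2*(-9)*(-12)) = -47*(-357 + 216) = -47*(-141) = 6627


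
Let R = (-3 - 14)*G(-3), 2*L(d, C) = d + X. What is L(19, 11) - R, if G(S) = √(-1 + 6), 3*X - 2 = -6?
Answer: 53/6 + 17*√5 ≈ 46.846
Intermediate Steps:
X = -4/3 (X = ⅔ + (⅓)*(-6) = ⅔ - 2 = -4/3 ≈ -1.3333)
L(d, C) = -⅔ + d/2 (L(d, C) = (d - 4/3)/2 = (-4/3 + d)/2 = -⅔ + d/2)
G(S) = √5
R = -17*√5 (R = (-3 - 14)*√5 = -17*√5 ≈ -38.013)
L(19, 11) - R = (-⅔ + (½)*19) - (-17)*√5 = (-⅔ + 19/2) + 17*√5 = 53/6 + 17*√5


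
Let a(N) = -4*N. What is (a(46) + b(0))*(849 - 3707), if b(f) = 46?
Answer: 394404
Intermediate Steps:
(a(46) + b(0))*(849 - 3707) = (-4*46 + 46)*(849 - 3707) = (-184 + 46)*(-2858) = -138*(-2858) = 394404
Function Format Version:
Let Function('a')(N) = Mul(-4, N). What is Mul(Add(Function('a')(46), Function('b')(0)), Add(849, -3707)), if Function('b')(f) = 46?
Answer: 394404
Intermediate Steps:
Mul(Add(Function('a')(46), Function('b')(0)), Add(849, -3707)) = Mul(Add(Mul(-4, 46), 46), Add(849, -3707)) = Mul(Add(-184, 46), -2858) = Mul(-138, -2858) = 394404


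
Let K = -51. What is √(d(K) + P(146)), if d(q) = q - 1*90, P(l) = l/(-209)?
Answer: I*√6189535/209 ≈ 11.904*I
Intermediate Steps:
P(l) = -l/209 (P(l) = l*(-1/209) = -l/209)
d(q) = -90 + q (d(q) = q - 90 = -90 + q)
√(d(K) + P(146)) = √((-90 - 51) - 1/209*146) = √(-141 - 146/209) = √(-29615/209) = I*√6189535/209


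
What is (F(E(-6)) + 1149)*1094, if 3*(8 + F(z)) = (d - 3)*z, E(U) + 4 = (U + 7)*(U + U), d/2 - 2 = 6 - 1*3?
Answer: 3622234/3 ≈ 1.2074e+6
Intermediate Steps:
d = 10 (d = 4 + 2*(6 - 1*3) = 4 + 2*(6 - 3) = 4 + 2*3 = 4 + 6 = 10)
E(U) = -4 + 2*U*(7 + U) (E(U) = -4 + (U + 7)*(U + U) = -4 + (7 + U)*(2*U) = -4 + 2*U*(7 + U))
F(z) = -8 + 7*z/3 (F(z) = -8 + ((10 - 3)*z)/3 = -8 + (7*z)/3 = -8 + 7*z/3)
(F(E(-6)) + 1149)*1094 = ((-8 + 7*(-4 + 2*(-6)² + 14*(-6))/3) + 1149)*1094 = ((-8 + 7*(-4 + 2*36 - 84)/3) + 1149)*1094 = ((-8 + 7*(-4 + 72 - 84)/3) + 1149)*1094 = ((-8 + (7/3)*(-16)) + 1149)*1094 = ((-8 - 112/3) + 1149)*1094 = (-136/3 + 1149)*1094 = (3311/3)*1094 = 3622234/3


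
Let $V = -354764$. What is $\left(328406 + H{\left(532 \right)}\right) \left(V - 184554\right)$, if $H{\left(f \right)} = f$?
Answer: $-177402184284$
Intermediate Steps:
$\left(328406 + H{\left(532 \right)}\right) \left(V - 184554\right) = \left(328406 + 532\right) \left(-354764 - 184554\right) = 328938 \left(-539318\right) = -177402184284$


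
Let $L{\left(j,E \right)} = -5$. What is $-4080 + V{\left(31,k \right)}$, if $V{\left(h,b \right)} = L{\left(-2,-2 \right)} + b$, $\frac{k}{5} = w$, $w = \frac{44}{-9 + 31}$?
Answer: $-4075$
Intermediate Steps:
$w = 2$ ($w = \frac{44}{22} = 44 \cdot \frac{1}{22} = 2$)
$k = 10$ ($k = 5 \cdot 2 = 10$)
$V{\left(h,b \right)} = -5 + b$
$-4080 + V{\left(31,k \right)} = -4080 + \left(-5 + 10\right) = -4080 + 5 = -4075$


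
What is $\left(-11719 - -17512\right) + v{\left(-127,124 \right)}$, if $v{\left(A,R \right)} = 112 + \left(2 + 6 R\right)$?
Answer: $6651$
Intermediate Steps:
$v{\left(A,R \right)} = 114 + 6 R$
$\left(-11719 - -17512\right) + v{\left(-127,124 \right)} = \left(-11719 - -17512\right) + \left(114 + 6 \cdot 124\right) = \left(-11719 + 17512\right) + \left(114 + 744\right) = 5793 + 858 = 6651$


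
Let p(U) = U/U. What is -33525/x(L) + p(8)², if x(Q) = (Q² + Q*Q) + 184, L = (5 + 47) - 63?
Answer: -11033/142 ≈ -77.697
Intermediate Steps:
p(U) = 1
L = -11 (L = 52 - 63 = -11)
x(Q) = 184 + 2*Q² (x(Q) = (Q² + Q²) + 184 = 2*Q² + 184 = 184 + 2*Q²)
-33525/x(L) + p(8)² = -33525/(184 + 2*(-11)²) + 1² = -33525/(184 + 2*121) + 1 = -33525/(184 + 242) + 1 = -33525/426 + 1 = -33525*1/426 + 1 = -11175/142 + 1 = -11033/142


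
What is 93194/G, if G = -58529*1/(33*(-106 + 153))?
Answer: -144543894/58529 ≈ -2469.6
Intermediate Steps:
G = -58529/1551 (G = -58529/(33*47) = -58529/1551 ≈ -37.736)
93194/G = 93194/(-58529/1551) = 93194*(-1551/58529) = -144543894/58529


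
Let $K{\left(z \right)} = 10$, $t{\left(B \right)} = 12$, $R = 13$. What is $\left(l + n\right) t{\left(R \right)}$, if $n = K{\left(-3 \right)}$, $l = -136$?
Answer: $-1512$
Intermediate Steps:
$n = 10$
$\left(l + n\right) t{\left(R \right)} = \left(-136 + 10\right) 12 = \left(-126\right) 12 = -1512$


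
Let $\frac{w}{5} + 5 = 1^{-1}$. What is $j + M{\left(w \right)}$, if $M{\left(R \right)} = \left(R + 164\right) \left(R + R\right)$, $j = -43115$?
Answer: $-48875$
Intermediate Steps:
$w = -20$ ($w = -25 + \frac{5}{1} = -25 + 5 \cdot 1 = -25 + 5 = -20$)
$M{\left(R \right)} = 2 R \left(164 + R\right)$ ($M{\left(R \right)} = \left(164 + R\right) 2 R = 2 R \left(164 + R\right)$)
$j + M{\left(w \right)} = -43115 + 2 \left(-20\right) \left(164 - 20\right) = -43115 + 2 \left(-20\right) 144 = -43115 - 5760 = -48875$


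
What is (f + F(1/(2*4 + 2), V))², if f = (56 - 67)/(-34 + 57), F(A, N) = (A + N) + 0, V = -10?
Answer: 5697769/52900 ≈ 107.71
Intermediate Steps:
F(A, N) = A + N
f = -11/23 ≈ -0.47826
(f + F(1/(2*4 + 2), V))² = (-11/23 + (1/(2*4 + 2) - 10))² = (-11/23 + (1/(8 + 2) - 10))² = (-11/23 + (1/10 - 10))² = (-11/23 + (⅒ - 10))² = (-11/23 - 99/10)² = (-2387/230)² = 5697769/52900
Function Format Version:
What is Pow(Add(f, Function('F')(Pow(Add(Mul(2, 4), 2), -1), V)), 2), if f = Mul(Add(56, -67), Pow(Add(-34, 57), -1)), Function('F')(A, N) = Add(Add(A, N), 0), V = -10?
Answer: Rational(5697769, 52900) ≈ 107.71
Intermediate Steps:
Function('F')(A, N) = Add(A, N)
f = Rational(-11, 23) (f = Mul(-11, Pow(23, -1)) = Mul(-11, Rational(1, 23)) = Rational(-11, 23) ≈ -0.47826)
Pow(Add(f, Function('F')(Pow(Add(Mul(2, 4), 2), -1), V)), 2) = Pow(Add(Rational(-11, 23), Add(Pow(Add(Mul(2, 4), 2), -1), -10)), 2) = Pow(Add(Rational(-11, 23), Add(Pow(Add(8, 2), -1), -10)), 2) = Pow(Add(Rational(-11, 23), Add(Pow(10, -1), -10)), 2) = Pow(Add(Rational(-11, 23), Add(Rational(1, 10), -10)), 2) = Pow(Add(Rational(-11, 23), Rational(-99, 10)), 2) = Pow(Rational(-2387, 230), 2) = Rational(5697769, 52900)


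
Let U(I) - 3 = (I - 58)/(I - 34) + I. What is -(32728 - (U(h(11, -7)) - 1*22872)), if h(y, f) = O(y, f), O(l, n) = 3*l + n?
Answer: -55567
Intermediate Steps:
O(l, n) = n + 3*l
h(y, f) = f + 3*y
U(I) = 3 + I + (-58 + I)/(-34 + I) (U(I) = 3 + ((I - 58)/(I - 34) + I) = 3 + ((-58 + I)/(-34 + I) + I) = 3 + (I + (-58 + I)/(-34 + I)) = 3 + I + (-58 + I)/(-34 + I))
-(32728 - (U(h(11, -7)) - 1*22872)) = -(32728 - ((-160 + (-7 + 3*11)² - 30*(-7 + 3*11))/(-34 + (-7 + 3*11)) - 1*22872)) = -(32728 - ((-160 + (-7 + 33)² - 30*(-7 + 33))/(-34 + (-7 + 33)) - 22872)) = -(32728 - ((-160 + 26² - 30*26)/(-34 + 26) - 22872)) = -(32728 - ((-160 + 676 - 780)/(-8) - 22872)) = -(32728 - (-⅛*(-264) - 22872)) = -(32728 - (33 - 22872)) = -(32728 - 1*(-22839)) = -(32728 + 22839) = -1*55567 = -55567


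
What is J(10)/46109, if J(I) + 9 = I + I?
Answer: 11/46109 ≈ 0.00023857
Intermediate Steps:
J(I) = -9 + 2*I (J(I) = -9 + (I + I) = -9 + 2*I)
J(10)/46109 = (-9 + 2*10)/46109 = (-9 + 20)*(1/46109) = 11*(1/46109) = 11/46109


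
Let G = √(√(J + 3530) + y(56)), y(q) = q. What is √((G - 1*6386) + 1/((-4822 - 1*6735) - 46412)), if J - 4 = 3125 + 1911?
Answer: √(-2384394015435 + 373378329*√(56 + √8570))/19323 ≈ 79.836*I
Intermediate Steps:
J = 5040 (J = 4 + (3125 + 1911) = 4 + 5036 = 5040)
G = √(56 + √8570) (G = √(√(5040 + 3530) + 56) = √(√8570 + 56) = √(56 + √8570) ≈ 12.189)
√((G - 1*6386) + 1/((-4822 - 1*6735) - 46412)) = √((√(56 + √8570) - 1*6386) + 1/((-4822 - 1*6735) - 46412)) = √((√(56 + √8570) - 6386) + 1/((-4822 - 6735) - 46412)) = √((-6386 + √(56 + √8570)) + 1/(-11557 - 46412)) = √((-6386 + √(56 + √8570)) + 1/(-57969)) = √((-6386 + √(56 + √8570)) - 1/57969) = √(-370190035/57969 + √(56 + √8570))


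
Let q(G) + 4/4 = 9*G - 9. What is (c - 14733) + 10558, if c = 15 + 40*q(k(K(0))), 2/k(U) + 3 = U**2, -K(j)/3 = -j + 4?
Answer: -214080/47 ≈ -4554.9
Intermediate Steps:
K(j) = -12 + 3*j (K(j) = -3*(-j + 4) = -3*(4 - j) = -12 + 3*j)
k(U) = 2/(-3 + U**2)
q(G) = -10 + 9*G (q(G) = -1 + (9*G - 9) = -1 + (-9 + 9*G) = -10 + 9*G)
c = -17855/47 (c = 15 + 40*(-10 + 9*(2/(-3 + (-12 + 3*0)**2))) = 15 + 40*(-10 + 9*(2/(-3 + (-12 + 0)**2))) = 15 + 40*(-10 + 9*(2/(-3 + (-12)**2))) = 15 + 40*(-10 + 9*(2/(-3 + 144))) = 15 + 40*(-10 + 9*(2/141)) = 15 + 40*(-10 + 6/47) = 15 + 40*(-464/47) = 15 - 18560/47 = -17855/47 ≈ -379.89)
(c - 14733) + 10558 = (-17855/47 - 14733) + 10558 = -710306/47 + 10558 = -214080/47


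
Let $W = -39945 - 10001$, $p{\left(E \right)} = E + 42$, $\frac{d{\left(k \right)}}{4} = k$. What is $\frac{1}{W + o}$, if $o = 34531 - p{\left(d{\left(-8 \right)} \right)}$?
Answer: $- \frac{1}{15425} \approx -6.483 \cdot 10^{-5}$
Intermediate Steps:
$d{\left(k \right)} = 4 k$
$p{\left(E \right)} = 42 + E$
$W = -49946$ ($W = -39945 - 10001 = -49946$)
$o = 34521$ ($o = 34531 - \left(42 + 4 \left(-8\right)\right) = 34531 - \left(42 - 32\right) = 34531 - 10 = 34521$)
$\frac{1}{W + o} = \frac{1}{-49946 + 34521} = \frac{1}{-15425} = - \frac{1}{15425}$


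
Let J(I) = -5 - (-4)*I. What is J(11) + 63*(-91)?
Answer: -5694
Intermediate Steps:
J(I) = -5 + 4*I
J(11) + 63*(-91) = (-5 + 4*11) + 63*(-91) = (-5 + 44) - 5733 = 39 - 5733 = -5694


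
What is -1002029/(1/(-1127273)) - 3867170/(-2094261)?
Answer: 2365593951329900507/2094261 ≈ 1.1296e+12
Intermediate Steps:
-1002029/(1/(-1127273)) - 3867170/(-2094261) = -1002029/(-1/1127273) - 3867170*(-1/2094261) = -1002029*(-1127273) + 3867170/2094261 = 1129560236917 + 3867170/2094261 = 2365593951329900507/2094261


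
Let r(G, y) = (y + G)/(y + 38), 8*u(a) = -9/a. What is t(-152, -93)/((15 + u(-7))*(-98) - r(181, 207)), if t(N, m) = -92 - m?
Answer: -980/1457587 ≈ -0.00067234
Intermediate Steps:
u(a) = -9/(8*a) (u(a) = (-9/a)/8 = -9/(8*a))
r(G, y) = (G + y)/(38 + y)
t(-152, -93)/((15 + u(-7))*(-98) - r(181, 207)) = (-92 - 1*(-93))/((15 - 9/8/(-7))*(-98) - (181 + 207)/(38 + 207)) = (-92 + 93)/((15 - 9/8*(-1/7))*(-98) - 388/245) = 1/((15 + 9/56)*(-98) - 388/245) = 1/((849/56)*(-98) - 1*388/245) = 1/(-5943/4 - 388/245) = 1/(-1457587/980) = 1*(-980/1457587) = -980/1457587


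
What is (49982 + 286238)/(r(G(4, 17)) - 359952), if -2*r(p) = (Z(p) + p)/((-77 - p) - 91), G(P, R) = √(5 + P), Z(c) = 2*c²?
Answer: -38329080/41034521 ≈ -0.93407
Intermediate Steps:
r(p) = -(p + 2*p²)/(2*(-168 - p)) (r(p) = -(2*p² + p)/(2*((-77 - p) - 91)) = -(p + 2*p²)/(2*(-168 - p)))
(49982 + 286238)/(r(G(4, 17)) - 359952) = (49982 + 286238)/(√(5 + 4)*(1 + 2*√(5 + 4))/(2*(168 + √(5 + 4))) - 359952) = 336220/(√9*(1 + 2*√9)/(2*(168 + √9)) - 359952) = 336220/((½)*3*(1 + 2*3)/(168 + 3) - 359952) = 336220/((½)*3*(1 + 6)/171 - 359952) = 336220/((½)*3*(1/171)*7 - 359952) = 336220/(7/114 - 359952) = 336220/(-41034521/114) = 336220*(-114/41034521) = -38329080/41034521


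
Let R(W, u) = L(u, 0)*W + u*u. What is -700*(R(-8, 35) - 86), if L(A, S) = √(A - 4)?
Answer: -797300 + 5600*√31 ≈ -7.6612e+5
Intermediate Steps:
L(A, S) = √(-4 + A)
R(W, u) = u² + W*√(-4 + u) (R(W, u) = √(-4 + u)*W + u*u = W*√(-4 + u) + u² = u² + W*√(-4 + u))
-700*(R(-8, 35) - 86) = -700*((35² - 8*√(-4 + 35)) - 86) = -700*((1225 - 8*√31) - 86) = -700*(1139 - 8*√31) = -797300 + 5600*√31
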